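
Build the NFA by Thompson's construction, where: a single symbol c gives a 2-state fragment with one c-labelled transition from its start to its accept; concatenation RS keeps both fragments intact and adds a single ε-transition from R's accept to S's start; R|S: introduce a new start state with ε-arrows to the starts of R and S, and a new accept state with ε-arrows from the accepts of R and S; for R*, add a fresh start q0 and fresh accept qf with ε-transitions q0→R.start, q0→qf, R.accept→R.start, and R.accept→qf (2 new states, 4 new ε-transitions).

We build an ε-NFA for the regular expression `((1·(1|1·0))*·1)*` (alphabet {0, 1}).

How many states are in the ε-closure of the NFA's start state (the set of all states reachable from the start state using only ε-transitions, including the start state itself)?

6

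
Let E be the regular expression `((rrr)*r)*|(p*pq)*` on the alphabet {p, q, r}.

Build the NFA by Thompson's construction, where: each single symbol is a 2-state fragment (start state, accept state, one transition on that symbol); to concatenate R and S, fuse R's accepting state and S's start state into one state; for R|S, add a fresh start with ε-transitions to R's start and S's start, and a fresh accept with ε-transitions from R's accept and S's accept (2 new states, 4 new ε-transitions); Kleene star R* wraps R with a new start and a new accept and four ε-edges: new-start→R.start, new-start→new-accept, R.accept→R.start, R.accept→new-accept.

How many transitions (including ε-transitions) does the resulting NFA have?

Recursing over subexpressions:
Each of the 7 symbol leaves contributes 1 transition (1 symbol, 0 ε).
  rrr — 3 transitions (3 symbol, 0 ε)
  (rrr)* — 7 transitions (3 symbol, 4 ε)
  (rrr)*r — 8 transitions (4 symbol, 4 ε)
  ((rrr)*r)* — 12 transitions (4 symbol, 8 ε)
  p* — 5 transitions (1 symbol, 4 ε)
  p*pq — 7 transitions (3 symbol, 4 ε)
  (p*pq)* — 11 transitions (3 symbol, 8 ε)
  ((rrr)*r)*|(p*pq)* — 27 transitions (7 symbol, 20 ε)

27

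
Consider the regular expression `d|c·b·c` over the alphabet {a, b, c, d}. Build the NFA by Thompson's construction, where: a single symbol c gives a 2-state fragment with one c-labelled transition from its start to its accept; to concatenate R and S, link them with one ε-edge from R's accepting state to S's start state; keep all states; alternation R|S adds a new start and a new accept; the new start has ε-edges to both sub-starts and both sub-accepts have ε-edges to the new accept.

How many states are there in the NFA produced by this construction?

10

Per subexpression:
Each of the 4 symbol leaves contributes a 2-state fragment.
  c·b·c — 6 states
  d|c·b·c — 10 states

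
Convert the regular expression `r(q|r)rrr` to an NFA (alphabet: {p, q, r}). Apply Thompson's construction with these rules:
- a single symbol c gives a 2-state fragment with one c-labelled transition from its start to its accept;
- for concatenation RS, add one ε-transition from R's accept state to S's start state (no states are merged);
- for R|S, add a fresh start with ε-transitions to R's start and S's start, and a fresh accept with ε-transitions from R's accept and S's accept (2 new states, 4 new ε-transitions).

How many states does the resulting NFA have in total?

By structural recursion:
Each of the 6 symbol leaves contributes a 2-state fragment.
  q|r : 6 states
  r(q|r)rrr : 14 states

14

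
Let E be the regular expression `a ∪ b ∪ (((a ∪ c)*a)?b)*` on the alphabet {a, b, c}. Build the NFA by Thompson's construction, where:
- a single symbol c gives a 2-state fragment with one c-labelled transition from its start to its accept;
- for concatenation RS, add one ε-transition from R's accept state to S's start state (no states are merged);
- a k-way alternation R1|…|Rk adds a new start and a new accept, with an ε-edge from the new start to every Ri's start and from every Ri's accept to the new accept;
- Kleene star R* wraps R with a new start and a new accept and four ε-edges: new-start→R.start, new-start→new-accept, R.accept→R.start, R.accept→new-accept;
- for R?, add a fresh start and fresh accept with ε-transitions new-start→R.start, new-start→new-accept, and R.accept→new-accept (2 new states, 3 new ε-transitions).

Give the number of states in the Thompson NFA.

22

Recursing over subexpressions:
Each of the 6 symbol leaves contributes a 2-state fragment.
  a ∪ c : 6 states
  (a ∪ c)* : 8 states
  (a ∪ c)*a : 10 states
  ((a ∪ c)*a)? : 12 states
  ((a ∪ c)*a)?b : 14 states
  (((a ∪ c)*a)?b)* : 16 states
  a ∪ b ∪ (((a ∪ c)*a)?b)* : 22 states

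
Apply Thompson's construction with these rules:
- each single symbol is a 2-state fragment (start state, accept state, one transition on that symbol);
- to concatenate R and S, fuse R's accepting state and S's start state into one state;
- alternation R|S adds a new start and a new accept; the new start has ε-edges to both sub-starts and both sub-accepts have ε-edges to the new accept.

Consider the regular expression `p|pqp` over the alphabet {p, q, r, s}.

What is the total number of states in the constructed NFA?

Per subexpression:
Each of the 4 symbol leaves contributes a 2-state fragment.
  pqp : 4 states
  p|pqp : 8 states

8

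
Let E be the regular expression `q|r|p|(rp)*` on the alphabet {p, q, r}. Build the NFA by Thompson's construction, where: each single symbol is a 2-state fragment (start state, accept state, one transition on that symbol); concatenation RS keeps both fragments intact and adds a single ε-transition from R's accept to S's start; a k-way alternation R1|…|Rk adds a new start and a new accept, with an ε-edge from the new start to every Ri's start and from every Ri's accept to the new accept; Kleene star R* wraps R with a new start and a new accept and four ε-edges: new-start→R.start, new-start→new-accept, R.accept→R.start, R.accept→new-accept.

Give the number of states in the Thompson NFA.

14

Building bottom-up:
Each of the 5 symbol leaves contributes a 2-state fragment.
  rp : 4 states
  (rp)* : 6 states
  q|r|p|(rp)* : 14 states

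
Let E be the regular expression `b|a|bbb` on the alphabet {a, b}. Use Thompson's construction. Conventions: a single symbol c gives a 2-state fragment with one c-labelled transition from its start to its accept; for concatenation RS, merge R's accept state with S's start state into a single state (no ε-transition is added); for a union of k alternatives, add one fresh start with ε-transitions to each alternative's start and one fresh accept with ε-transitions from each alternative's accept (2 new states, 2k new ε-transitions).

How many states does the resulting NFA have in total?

10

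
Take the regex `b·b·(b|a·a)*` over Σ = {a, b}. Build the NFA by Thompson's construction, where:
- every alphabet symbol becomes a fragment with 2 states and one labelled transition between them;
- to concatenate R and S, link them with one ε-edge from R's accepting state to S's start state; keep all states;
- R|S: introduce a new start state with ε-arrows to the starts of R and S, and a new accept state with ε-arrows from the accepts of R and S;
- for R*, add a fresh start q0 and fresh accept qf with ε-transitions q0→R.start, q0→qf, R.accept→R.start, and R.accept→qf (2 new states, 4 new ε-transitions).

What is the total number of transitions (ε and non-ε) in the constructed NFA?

16

Building bottom-up:
Each of the 5 symbol leaves contributes 1 transition (1 symbol, 0 ε).
  a·a : 3 transitions (2 symbol, 1 ε)
  b|a·a : 8 transitions (3 symbol, 5 ε)
  (b|a·a)* : 12 transitions (3 symbol, 9 ε)
  b·b·(b|a·a)* : 16 transitions (5 symbol, 11 ε)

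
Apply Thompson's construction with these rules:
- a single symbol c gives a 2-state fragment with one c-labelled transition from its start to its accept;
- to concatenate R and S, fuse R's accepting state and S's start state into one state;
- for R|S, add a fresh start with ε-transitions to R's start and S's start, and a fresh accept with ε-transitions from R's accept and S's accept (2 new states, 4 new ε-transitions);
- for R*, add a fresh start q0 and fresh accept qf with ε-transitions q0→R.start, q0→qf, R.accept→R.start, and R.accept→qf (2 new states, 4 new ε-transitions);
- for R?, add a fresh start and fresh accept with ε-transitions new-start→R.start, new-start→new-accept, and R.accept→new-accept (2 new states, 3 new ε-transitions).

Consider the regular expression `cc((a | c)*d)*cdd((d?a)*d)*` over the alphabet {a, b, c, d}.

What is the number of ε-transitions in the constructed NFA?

Per subexpression:
Each of the 11 symbol leaves contributes 0 ε-transitions.
  a | c — 4 ε-transitions
  (a | c)* — 8 ε-transitions
  (a | c)*d — 8 ε-transitions
  ((a | c)*d)* — 12 ε-transitions
  d? — 3 ε-transitions
  d?a — 3 ε-transitions
  (d?a)* — 7 ε-transitions
  (d?a)*d — 7 ε-transitions
  ((d?a)*d)* — 11 ε-transitions
  cc((a | c)*d)*cdd((d?a)*d)* — 23 ε-transitions

23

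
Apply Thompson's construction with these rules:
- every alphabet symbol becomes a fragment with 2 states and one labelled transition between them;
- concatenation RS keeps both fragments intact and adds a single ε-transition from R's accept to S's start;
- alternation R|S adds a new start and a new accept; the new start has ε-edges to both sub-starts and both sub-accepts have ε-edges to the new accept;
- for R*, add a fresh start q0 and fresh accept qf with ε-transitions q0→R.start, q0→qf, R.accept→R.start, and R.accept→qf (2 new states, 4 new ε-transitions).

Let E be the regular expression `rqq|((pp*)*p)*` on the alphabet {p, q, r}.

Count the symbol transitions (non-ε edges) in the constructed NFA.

6

By structural recursion:
Each of the 6 symbol leaves contributes exactly 1 symbol transition.
  rqq = 3 symbol transitions
  p* = 1 symbol transition
  pp* = 2 symbol transitions
  (pp*)* = 2 symbol transitions
  (pp*)*p = 3 symbol transitions
  ((pp*)*p)* = 3 symbol transitions
  rqq|((pp*)*p)* = 6 symbol transitions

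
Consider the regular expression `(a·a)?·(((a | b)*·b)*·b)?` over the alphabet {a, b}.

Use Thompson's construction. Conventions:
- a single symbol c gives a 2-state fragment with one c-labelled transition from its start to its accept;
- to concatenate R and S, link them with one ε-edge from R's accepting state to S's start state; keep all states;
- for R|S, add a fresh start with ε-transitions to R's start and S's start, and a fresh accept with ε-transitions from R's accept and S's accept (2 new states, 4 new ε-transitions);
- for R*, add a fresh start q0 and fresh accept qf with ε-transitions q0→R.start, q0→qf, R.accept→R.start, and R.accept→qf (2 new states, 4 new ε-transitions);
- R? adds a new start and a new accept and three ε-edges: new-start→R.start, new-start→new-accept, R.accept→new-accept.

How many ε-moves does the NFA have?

22

By structural recursion:
Each of the 6 symbol leaves contributes 0 ε-transitions.
  a·a : 1 ε-transition
  (a·a)? : 4 ε-transitions
  a | b : 4 ε-transitions
  (a | b)* : 8 ε-transitions
  (a | b)*·b : 9 ε-transitions
  ((a | b)*·b)* : 13 ε-transitions
  ((a | b)*·b)*·b : 14 ε-transitions
  (((a | b)*·b)*·b)? : 17 ε-transitions
  (a·a)?·(((a | b)*·b)*·b)? : 22 ε-transitions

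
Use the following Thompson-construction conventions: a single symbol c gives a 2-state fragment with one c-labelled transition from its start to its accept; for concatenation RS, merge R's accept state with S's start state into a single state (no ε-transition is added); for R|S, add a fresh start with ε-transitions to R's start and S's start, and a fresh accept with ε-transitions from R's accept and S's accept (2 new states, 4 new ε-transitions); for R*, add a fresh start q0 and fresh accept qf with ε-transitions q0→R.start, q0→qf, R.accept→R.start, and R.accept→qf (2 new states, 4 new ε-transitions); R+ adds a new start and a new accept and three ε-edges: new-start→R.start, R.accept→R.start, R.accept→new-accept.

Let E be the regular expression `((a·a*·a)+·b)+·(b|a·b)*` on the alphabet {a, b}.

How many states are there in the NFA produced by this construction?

19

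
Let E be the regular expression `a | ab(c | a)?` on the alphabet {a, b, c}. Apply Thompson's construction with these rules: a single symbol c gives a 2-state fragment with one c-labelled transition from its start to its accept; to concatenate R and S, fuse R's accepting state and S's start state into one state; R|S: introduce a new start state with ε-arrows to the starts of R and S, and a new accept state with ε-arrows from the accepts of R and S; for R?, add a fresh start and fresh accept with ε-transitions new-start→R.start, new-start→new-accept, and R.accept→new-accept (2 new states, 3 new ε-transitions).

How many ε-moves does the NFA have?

11

By structural recursion:
Each of the 5 symbol leaves contributes 0 ε-transitions.
  c | a → 4 ε-transitions
  (c | a)? → 7 ε-transitions
  ab(c | a)? → 7 ε-transitions
  a | ab(c | a)? → 11 ε-transitions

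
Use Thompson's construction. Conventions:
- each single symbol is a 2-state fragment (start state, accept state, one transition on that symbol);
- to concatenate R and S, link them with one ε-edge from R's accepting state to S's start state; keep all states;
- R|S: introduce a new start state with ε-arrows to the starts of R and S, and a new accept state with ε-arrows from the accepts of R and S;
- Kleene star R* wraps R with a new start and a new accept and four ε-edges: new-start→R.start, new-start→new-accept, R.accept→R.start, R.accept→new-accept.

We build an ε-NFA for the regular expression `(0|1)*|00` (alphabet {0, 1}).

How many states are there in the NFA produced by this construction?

Building bottom-up:
Each of the 4 symbol leaves contributes a 2-state fragment.
  0|1 = 6 states
  (0|1)* = 8 states
  00 = 4 states
  (0|1)*|00 = 14 states

14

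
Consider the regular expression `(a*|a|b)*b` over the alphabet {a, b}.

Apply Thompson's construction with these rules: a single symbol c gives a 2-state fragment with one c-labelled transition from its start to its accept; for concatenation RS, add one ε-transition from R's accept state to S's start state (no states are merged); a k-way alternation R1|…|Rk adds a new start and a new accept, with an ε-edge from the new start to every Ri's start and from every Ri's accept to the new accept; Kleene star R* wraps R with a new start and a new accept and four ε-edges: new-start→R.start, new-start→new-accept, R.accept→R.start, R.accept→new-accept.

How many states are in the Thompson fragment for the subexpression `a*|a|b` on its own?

10

Fragment for `a*|a|b`:
Each of the 3 symbol leaves contributes a 2-state fragment.
  a* : 4 states
  a*|a|b : 10 states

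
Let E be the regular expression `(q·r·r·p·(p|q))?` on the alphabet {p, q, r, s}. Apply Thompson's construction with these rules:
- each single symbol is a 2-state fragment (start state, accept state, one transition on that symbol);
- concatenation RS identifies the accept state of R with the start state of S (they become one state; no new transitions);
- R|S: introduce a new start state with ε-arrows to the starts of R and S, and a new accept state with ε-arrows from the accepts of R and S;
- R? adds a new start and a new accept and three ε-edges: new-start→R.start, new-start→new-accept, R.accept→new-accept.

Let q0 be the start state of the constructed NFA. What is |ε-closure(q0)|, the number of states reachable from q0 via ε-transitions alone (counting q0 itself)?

Work bottom-up. For each fragment F, track |ε-closure(F.start)| and whether F's accept lies in that closure (i.e. whether F accepts ε). A single-symbol fragment has closure size 1 and does not accept ε.
  p|q — new start ε-reaches every alternative's start; none of them accept ε, so the new accept is not reached: |ε-closure| = 1 + 1 + 1 = 3
  q·r·r·p·(p|q) — |ε-closure| equals the left operand's closure size = 1 (its accept is not ε-reachable, so the closure stops there)
  (q·r·r·p·(p|q))? — new start has ε-edges to the inner start and to the new accept, so |ε-closure| = 2 + 1 = 3

3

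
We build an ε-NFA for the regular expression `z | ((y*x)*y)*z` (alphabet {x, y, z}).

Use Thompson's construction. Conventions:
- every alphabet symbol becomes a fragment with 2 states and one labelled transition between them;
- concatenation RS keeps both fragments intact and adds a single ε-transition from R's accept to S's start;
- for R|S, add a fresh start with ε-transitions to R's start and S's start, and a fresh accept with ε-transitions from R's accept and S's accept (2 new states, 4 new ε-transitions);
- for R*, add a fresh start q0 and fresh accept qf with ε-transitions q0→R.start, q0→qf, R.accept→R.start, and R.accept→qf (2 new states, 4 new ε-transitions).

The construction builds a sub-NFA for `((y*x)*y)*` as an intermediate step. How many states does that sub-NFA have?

12

Fragment for `((y*x)*y)*`:
Each of the 3 symbol leaves contributes a 2-state fragment.
  y* → 4 states
  y*x → 6 states
  (y*x)* → 8 states
  (y*x)*y → 10 states
  ((y*x)*y)* → 12 states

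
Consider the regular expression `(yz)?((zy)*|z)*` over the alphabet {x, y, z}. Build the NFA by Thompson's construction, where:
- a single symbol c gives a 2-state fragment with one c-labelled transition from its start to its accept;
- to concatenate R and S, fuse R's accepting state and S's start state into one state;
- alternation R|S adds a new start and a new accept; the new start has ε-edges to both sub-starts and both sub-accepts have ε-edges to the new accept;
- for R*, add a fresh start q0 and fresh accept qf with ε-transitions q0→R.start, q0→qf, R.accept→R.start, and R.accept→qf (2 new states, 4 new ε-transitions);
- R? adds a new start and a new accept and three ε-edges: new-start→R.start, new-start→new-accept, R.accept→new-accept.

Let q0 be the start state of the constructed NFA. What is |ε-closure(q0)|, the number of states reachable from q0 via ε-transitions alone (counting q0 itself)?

10

Compute the ε-closure size of each fragment's start state recursively; a symbol fragment's start has no outgoing ε-edge, so its closure is just itself (size 1).
  yz — |closure| equals the left operand's closure size = 1 (its accept is not ε-reachable, so the closure stops there)
  (yz)? — new start has ε-edges to the inner start and to the new accept, so |closure| = 2 + 1 = 3
  zy — |closure| equals the left operand's closure size = 1 (its accept is not ε-reachable, so the closure stops there)
  (zy)* — |closure| = 1 (new start) + 1 (body) + 1 (new accept) = 3
  (zy)*|z — new start ε-reaches every alternative's start; at least one alternative accepts ε, so the union's new accept is reached too: |closure| = 1 + 3 + 1 + 1 = 6
  ((zy)*|z)* — the star's fresh start ε-reaches both the body's start and the fresh accept: |closure| = 2 + 6 = 8
  (yz)?((zy)*|z)* — |closure| = 3 + (8−1) = 10 (closure spills across the concat boundary because the left factor accepts ε)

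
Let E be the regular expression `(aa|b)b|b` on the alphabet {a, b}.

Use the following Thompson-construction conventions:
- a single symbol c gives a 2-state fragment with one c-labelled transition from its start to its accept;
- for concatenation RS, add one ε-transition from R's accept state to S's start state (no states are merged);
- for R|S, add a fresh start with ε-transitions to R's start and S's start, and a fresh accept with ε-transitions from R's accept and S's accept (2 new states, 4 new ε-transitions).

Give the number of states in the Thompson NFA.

14

Recursing over subexpressions:
Each of the 5 symbol leaves contributes a 2-state fragment.
  aa : 4 states
  aa|b : 8 states
  (aa|b)b : 10 states
  (aa|b)b|b : 14 states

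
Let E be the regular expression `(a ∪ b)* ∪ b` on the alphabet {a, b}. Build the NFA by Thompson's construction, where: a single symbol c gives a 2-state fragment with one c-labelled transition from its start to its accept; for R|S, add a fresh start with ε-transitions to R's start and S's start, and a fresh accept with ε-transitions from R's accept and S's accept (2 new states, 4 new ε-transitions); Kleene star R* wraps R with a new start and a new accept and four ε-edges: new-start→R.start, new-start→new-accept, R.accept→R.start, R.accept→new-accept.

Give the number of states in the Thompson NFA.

Building bottom-up:
Each of the 3 symbol leaves contributes a 2-state fragment.
  a ∪ b → 6 states
  (a ∪ b)* → 8 states
  (a ∪ b)* ∪ b → 12 states

12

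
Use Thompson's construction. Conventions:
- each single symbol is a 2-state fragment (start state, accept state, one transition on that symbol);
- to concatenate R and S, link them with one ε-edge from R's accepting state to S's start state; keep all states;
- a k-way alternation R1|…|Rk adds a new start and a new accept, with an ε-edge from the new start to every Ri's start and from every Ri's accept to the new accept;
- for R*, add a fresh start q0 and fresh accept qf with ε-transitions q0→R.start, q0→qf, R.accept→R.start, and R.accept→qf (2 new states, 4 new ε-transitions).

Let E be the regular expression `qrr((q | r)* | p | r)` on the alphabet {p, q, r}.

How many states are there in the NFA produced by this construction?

20

Bottom-up over the parse tree:
Each of the 7 symbol leaves contributes a 2-state fragment.
  q | r → 6 states
  (q | r)* → 8 states
  (q | r)* | p | r → 14 states
  qrr((q | r)* | p | r) → 20 states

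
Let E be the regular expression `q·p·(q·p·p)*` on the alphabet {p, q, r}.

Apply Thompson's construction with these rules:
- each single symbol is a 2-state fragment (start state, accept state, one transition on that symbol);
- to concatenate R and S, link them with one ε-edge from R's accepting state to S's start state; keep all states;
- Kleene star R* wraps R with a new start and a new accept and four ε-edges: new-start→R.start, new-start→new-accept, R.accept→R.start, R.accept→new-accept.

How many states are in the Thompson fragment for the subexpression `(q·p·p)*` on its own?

8

Fragment for `(q·p·p)*`:
Each of the 3 symbol leaves contributes a 2-state fragment.
  q·p·p = 6 states
  (q·p·p)* = 8 states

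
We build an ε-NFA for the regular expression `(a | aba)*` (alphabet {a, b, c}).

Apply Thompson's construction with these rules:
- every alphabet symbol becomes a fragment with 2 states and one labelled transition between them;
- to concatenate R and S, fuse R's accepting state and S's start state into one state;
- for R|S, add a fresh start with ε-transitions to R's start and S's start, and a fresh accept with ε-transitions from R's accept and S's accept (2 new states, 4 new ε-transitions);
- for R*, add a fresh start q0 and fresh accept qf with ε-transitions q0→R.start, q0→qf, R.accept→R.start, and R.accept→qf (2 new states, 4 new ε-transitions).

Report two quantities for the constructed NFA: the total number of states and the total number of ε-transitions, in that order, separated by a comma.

10, 8

Bottom-up over the parse tree:
Each of the 4 symbol leaves contributes 2 states and 0 ε-transitions.
  aba → 4 states, 0 ε-transitions
  a | aba → 8 states, 4 ε-transitions
  (a | aba)* → 10 states, 8 ε-transitions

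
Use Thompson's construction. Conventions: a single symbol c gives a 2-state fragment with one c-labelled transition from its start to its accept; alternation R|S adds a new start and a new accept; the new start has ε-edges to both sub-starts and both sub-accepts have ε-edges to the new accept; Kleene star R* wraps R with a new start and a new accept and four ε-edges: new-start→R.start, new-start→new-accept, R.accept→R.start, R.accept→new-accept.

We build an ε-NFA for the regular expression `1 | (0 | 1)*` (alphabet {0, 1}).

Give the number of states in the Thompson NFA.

12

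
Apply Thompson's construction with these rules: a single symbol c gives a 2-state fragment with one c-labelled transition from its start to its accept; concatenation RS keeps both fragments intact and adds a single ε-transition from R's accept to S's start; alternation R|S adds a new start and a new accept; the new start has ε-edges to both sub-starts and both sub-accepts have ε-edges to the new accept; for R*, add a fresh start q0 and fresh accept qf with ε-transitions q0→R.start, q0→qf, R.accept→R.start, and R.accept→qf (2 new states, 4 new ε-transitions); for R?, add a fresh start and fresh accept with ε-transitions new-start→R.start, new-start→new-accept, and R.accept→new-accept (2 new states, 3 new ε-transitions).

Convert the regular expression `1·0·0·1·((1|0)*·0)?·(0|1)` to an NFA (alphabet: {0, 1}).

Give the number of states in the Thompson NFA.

Bottom-up over the parse tree:
Each of the 9 symbol leaves contributes a 2-state fragment.
  1|0 : 6 states
  (1|0)* : 8 states
  (1|0)*·0 : 10 states
  ((1|0)*·0)? : 12 states
  0|1 : 6 states
  1·0·0·1·((1|0)*·0)?·(0|1) : 26 states

26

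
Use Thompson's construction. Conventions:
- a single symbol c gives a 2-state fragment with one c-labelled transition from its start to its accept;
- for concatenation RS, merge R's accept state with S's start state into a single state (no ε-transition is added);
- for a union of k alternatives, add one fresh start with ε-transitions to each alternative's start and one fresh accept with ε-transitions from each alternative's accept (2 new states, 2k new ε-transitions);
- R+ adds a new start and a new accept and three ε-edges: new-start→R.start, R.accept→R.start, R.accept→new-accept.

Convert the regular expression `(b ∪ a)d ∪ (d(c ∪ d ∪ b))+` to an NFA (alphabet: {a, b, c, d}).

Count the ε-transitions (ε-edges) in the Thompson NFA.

17

Building bottom-up:
Each of the 7 symbol leaves contributes 0 ε-transitions.
  b ∪ a → 4 ε-transitions
  (b ∪ a)d → 4 ε-transitions
  c ∪ d ∪ b → 6 ε-transitions
  d(c ∪ d ∪ b) → 6 ε-transitions
  (d(c ∪ d ∪ b))+ → 9 ε-transitions
  (b ∪ a)d ∪ (d(c ∪ d ∪ b))+ → 17 ε-transitions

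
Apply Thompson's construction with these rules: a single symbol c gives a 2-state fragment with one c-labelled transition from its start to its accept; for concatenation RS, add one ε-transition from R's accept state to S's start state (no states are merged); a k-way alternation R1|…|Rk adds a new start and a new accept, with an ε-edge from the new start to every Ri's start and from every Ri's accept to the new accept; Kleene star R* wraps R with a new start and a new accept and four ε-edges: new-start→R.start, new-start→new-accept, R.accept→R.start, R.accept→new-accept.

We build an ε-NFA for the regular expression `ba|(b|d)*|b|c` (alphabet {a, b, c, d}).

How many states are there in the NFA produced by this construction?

Per subexpression:
Each of the 6 symbol leaves contributes a 2-state fragment.
  ba → 4 states
  b|d → 6 states
  (b|d)* → 8 states
  ba|(b|d)*|b|c → 18 states

18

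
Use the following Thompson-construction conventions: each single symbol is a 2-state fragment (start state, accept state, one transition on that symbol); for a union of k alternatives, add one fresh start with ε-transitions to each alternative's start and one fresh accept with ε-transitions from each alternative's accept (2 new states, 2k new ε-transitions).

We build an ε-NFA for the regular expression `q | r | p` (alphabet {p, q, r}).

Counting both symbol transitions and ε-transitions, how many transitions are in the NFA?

9

By structural recursion:
Each of the 3 symbol leaves contributes 1 transition (1 symbol, 0 ε).
  q | r | p → 9 transitions (3 symbol, 6 ε)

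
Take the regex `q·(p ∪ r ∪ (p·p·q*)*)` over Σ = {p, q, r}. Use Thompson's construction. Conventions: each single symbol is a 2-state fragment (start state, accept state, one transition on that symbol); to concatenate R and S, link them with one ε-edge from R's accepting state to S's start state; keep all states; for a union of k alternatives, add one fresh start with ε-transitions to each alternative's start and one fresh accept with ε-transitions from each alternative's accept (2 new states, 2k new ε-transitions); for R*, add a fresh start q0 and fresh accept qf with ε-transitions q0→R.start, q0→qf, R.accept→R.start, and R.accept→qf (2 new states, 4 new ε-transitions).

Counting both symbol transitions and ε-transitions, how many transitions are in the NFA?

23

Recursing over subexpressions:
Each of the 6 symbol leaves contributes 1 transition (1 symbol, 0 ε).
  q* = 5 transitions (1 symbol, 4 ε)
  p·p·q* = 9 transitions (3 symbol, 6 ε)
  (p·p·q*)* = 13 transitions (3 symbol, 10 ε)
  p ∪ r ∪ (p·p·q*)* = 21 transitions (5 symbol, 16 ε)
  q·(p ∪ r ∪ (p·p·q*)*) = 23 transitions (6 symbol, 17 ε)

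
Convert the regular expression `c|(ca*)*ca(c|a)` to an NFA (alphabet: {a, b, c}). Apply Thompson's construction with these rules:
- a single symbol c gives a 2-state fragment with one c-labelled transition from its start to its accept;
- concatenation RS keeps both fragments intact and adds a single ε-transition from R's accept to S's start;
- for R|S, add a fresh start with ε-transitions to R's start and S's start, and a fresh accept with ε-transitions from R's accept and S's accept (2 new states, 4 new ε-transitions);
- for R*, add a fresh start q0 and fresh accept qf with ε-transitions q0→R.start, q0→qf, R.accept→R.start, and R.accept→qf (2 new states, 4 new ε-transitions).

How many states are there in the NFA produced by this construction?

Bottom-up over the parse tree:
Each of the 7 symbol leaves contributes a 2-state fragment.
  a* : 4 states
  ca* : 6 states
  (ca*)* : 8 states
  c|a : 6 states
  (ca*)*ca(c|a) : 18 states
  c|(ca*)*ca(c|a) : 22 states

22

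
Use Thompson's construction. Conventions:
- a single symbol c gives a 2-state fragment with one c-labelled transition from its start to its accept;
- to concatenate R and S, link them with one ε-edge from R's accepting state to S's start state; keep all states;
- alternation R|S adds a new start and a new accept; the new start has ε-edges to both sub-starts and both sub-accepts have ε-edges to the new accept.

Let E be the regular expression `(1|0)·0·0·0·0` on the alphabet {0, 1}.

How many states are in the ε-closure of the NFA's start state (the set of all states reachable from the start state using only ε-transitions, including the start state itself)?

Let C(F) = |ε-closure(F.start)| within fragment F, and note whether F accepts ε. Symbol fragments have C = 1 and do not accept ε. Then:
  1|0 : new start ε-reaches every alternative's start; none of them accept ε, so the new accept is not reached: |ε-closure| = 1 + 1 + 1 = 3
  (1|0)·0·0·0·0 : |ε-closure| equals the left operand's closure size = 3 (its accept is not ε-reachable, so the closure stops there)

3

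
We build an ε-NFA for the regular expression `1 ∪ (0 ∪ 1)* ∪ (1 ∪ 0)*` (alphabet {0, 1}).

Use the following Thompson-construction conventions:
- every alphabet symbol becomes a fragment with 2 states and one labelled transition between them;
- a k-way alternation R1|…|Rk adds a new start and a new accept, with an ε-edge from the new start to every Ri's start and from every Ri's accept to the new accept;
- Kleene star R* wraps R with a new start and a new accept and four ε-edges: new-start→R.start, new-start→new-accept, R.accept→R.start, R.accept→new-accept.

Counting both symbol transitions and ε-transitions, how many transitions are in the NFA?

27

By structural recursion:
Each of the 5 symbol leaves contributes 1 transition (1 symbol, 0 ε).
  0 ∪ 1 → 6 transitions (2 symbol, 4 ε)
  (0 ∪ 1)* → 10 transitions (2 symbol, 8 ε)
  1 ∪ 0 → 6 transitions (2 symbol, 4 ε)
  (1 ∪ 0)* → 10 transitions (2 symbol, 8 ε)
  1 ∪ (0 ∪ 1)* ∪ (1 ∪ 0)* → 27 transitions (5 symbol, 22 ε)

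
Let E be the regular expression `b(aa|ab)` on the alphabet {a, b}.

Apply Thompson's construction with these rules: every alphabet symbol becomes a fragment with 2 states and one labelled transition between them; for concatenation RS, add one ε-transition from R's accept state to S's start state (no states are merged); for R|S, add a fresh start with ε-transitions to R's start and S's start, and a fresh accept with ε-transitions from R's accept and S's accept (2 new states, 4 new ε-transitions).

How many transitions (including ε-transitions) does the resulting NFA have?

12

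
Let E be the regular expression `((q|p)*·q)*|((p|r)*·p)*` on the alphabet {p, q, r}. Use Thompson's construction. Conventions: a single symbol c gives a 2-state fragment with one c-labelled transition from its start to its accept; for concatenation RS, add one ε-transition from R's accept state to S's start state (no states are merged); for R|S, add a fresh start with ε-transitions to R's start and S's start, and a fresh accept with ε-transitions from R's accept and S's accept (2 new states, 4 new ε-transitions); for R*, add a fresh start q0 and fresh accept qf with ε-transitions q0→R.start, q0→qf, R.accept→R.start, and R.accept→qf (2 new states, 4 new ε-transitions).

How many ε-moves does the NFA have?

30

By structural recursion:
Each of the 6 symbol leaves contributes 0 ε-transitions.
  q|p : 4 ε-transitions
  (q|p)* : 8 ε-transitions
  (q|p)*·q : 9 ε-transitions
  ((q|p)*·q)* : 13 ε-transitions
  p|r : 4 ε-transitions
  (p|r)* : 8 ε-transitions
  (p|r)*·p : 9 ε-transitions
  ((p|r)*·p)* : 13 ε-transitions
  ((q|p)*·q)*|((p|r)*·p)* : 30 ε-transitions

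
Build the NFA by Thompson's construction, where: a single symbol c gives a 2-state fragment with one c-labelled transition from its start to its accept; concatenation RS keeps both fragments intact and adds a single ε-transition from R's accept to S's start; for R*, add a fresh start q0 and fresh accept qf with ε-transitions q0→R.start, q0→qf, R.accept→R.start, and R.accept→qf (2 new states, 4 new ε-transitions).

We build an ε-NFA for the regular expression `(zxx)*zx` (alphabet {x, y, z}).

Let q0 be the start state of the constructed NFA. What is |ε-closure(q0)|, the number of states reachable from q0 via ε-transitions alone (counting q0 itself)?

4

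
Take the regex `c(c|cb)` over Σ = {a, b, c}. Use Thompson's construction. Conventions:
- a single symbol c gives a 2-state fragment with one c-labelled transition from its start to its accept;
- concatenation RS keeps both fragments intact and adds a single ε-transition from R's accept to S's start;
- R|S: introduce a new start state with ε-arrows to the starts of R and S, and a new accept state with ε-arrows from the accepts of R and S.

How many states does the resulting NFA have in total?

10

Bottom-up over the parse tree:
Each of the 4 symbol leaves contributes a 2-state fragment.
  cb : 4 states
  c|cb : 8 states
  c(c|cb) : 10 states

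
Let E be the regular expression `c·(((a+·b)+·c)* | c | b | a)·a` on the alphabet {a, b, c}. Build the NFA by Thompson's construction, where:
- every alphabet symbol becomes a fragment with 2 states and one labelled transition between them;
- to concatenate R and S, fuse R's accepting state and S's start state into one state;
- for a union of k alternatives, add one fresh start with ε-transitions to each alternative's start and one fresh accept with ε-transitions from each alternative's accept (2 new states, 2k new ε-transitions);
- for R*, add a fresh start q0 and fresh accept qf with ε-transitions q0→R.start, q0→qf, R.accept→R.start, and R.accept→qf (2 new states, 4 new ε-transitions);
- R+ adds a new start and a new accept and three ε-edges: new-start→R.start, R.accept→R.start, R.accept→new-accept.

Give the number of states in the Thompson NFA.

20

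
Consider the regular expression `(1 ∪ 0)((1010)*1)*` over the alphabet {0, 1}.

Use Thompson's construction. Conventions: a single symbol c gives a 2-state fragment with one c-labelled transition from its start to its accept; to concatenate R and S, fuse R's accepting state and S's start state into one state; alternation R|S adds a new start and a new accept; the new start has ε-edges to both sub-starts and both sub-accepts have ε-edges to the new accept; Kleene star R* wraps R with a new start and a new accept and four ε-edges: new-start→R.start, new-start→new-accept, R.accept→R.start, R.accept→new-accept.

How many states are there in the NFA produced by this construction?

15

By structural recursion:
Each of the 7 symbol leaves contributes a 2-state fragment.
  1 ∪ 0 = 6 states
  1010 = 5 states
  (1010)* = 7 states
  (1010)*1 = 8 states
  ((1010)*1)* = 10 states
  (1 ∪ 0)((1010)*1)* = 15 states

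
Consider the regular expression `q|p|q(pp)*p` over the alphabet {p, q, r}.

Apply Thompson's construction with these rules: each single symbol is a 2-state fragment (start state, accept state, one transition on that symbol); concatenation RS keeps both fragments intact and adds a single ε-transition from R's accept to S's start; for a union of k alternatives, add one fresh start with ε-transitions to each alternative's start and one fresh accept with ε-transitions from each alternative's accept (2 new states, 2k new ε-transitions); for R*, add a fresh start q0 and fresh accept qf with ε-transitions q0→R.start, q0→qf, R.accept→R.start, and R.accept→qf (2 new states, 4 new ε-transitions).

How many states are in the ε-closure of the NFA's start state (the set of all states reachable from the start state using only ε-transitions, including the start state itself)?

Compute the ε-closure size of each fragment's start state recursively; a symbol fragment's start has no outgoing ε-edge, so its closure is just itself (size 1).
  pp — same as the first factor's closure: |ε-closure| = 1
  (pp)* — |ε-closure| = 1 (new start) + 1 (body) + 1 (new accept) = 3
  q(pp)*p — same as the first factor's closure: |ε-closure| = 1
  q|p|q(pp)*p — |ε-closure| = 1 + 1 + 1 + 1 = 4 (the new accept is not ε-reachable since no branch accepts ε)

4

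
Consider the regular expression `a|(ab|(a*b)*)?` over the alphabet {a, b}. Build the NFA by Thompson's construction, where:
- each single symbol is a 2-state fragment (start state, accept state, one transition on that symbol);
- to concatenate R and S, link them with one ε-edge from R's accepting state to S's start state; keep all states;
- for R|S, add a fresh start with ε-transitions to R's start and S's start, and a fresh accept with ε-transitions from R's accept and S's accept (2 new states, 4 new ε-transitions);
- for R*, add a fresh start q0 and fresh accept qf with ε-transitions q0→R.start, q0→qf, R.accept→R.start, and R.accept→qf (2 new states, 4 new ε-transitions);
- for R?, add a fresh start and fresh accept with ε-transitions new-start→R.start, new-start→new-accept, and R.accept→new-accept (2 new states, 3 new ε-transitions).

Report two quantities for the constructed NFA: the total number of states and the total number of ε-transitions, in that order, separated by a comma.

20, 21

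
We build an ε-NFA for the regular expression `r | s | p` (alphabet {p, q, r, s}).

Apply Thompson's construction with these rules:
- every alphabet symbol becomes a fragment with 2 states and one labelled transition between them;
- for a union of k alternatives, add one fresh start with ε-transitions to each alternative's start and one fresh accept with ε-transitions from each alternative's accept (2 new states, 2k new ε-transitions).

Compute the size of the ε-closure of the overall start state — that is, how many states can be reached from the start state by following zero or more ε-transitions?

4

Work bottom-up. For each fragment F, track |ε-closure(F.start)| and whether F's accept lies in that closure (i.e. whether F accepts ε). A single-symbol fragment has closure size 1 and does not accept ε.
  r | s | p — |closure| = 1 + 1 + 1 + 1 = 4 (the new accept is not ε-reachable since no branch accepts ε)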